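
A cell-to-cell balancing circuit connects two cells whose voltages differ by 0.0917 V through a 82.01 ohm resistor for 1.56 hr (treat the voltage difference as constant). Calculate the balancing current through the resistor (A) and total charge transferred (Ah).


First, Ohm's law: I_bal = 0.0917 V / 82.01 ohm = 0.0011182 A
Then Q = I * t = 0.0011182 A * 1.56 hr = 0.001744 Ah

I=0.0011182 A, Q=0.001744 Ah


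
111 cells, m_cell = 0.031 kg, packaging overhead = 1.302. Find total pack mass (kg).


m_pack = n * m_cell * overhead = 111 * 0.031 * 1.302 = 4.480 kg

4.480 kg


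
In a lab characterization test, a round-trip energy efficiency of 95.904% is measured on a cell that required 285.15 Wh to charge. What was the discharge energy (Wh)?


E_dis = eta/100 * E_chg = 95.904/100 * 285.15 = 273.5 Wh

273.5 Wh


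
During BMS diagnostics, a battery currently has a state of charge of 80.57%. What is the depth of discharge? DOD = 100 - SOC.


Complement of SOC: DOD = 100% - 80.57% = 19.43%

19.43%


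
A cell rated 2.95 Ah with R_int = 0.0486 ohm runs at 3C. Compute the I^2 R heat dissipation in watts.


Step 1: I = C_rate * capacity = 3 * 2.95 = 8.85 A
Step 2: Q = I^2 * R = 8.85^2 * 0.0486 = 78.323 * 0.0486 = 3.806 W

3.806 W


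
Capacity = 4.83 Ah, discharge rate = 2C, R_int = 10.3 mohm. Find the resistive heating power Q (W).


Convert: R = 10.3 mohm = 0.0103 ohm
Step 1: I = C_rate * capacity = 2 * 4.83 = 9.66 A
Step 2: Q = I^2 * R = 9.66^2 * 0.0103 = 93.316 * 0.0103 = 0.9612 W

0.9612 W


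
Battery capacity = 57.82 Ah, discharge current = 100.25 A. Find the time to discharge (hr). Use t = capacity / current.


t = capacity / current = 57.82 / 100.25 = 0.5768 hr

0.5768 hr


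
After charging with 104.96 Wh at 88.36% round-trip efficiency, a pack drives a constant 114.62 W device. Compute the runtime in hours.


Step 1: E_discharge = eta/100 * E_charge = 88.36/100 * 104.96 = 92.743 Wh
Step 2: t = E_discharge / P = 92.743 / 114.62 = 0.8091 hr

0.8091 hr


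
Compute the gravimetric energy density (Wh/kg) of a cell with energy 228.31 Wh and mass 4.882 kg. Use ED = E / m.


ED = E / m = 228.31 / 4.882 = 46.77 Wh/kg

46.77 Wh/kg


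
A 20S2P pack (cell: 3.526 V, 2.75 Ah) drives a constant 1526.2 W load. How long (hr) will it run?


Step 1: E_pack = Ns * V_cell * Np * C_cell = 20 * 3.526 * 2 * 2.75 = 387.86 Wh
Step 2: t = E_pack / P = 387.86 / 1526.2 = 0.2541 hr

0.2541 hr


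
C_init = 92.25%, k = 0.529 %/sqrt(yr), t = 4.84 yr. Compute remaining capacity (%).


Step 1: sqrt(4.84 yr) = 2.2
Step 2: drop = 0.529 * 2.2 = 1.1638
Step 3: C_final = 92.25 - 1.1638 = 91.09%

91.09%


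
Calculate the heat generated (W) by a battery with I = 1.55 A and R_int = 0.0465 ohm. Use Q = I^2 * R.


Q = I^2 * R = 1.55^2 * 0.0465 = 0.1117 W

0.1117 W


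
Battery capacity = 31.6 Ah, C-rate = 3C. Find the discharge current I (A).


At 3C: I = 3 * 31.6 Ah = 94.8 A

94.8 A


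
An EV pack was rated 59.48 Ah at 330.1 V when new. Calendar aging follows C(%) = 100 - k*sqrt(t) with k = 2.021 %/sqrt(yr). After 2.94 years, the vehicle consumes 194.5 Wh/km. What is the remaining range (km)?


Step 1: capacity retention = 100 - 2.021 * sqrt(2.94) = 100 - 2.021 * 1.7146 = 96.535%
Step 2: C_now = 59.48 * 96.535/100 = 57.419 Ah
Step 3: E_pack = V * C_now = 330.1 * 57.419 = 18954 Wh
Step 4: range = E_pack / consumption = 18954 / 194.5 = 97.45 km

97.45 km


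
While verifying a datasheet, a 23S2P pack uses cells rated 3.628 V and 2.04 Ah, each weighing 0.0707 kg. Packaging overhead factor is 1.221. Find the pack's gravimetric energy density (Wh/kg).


Step 1: V_pack = 23 * 3.628 = 83.444 V
Step 2: C_pack = 2 * 2.04 = 4.08 Ah
Step 3: E_pack = V_pack * C_pack = 83.444 * 4.08 = 340.45 Wh
Step 4: m_pack = 23 * 2 * 0.0707 * 1.221 = 3.9709 kg
Step 5: ED = E_pack / m_pack = 340.45 / 3.9709 = 85.74 Wh/kg

85.74 Wh/kg


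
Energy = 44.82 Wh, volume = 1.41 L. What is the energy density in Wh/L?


Volumetric ED = 44.82 Wh / 1.41 L = 31.79 Wh/L

31.79 Wh/L


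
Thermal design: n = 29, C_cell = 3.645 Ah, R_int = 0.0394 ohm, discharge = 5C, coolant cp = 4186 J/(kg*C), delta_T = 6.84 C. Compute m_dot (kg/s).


Step 1: I = 5 * 3.645 = 18.225 A
Step 2: Q_cell = I^2 * R = 18.225^2 * 0.0394 = 13.087 W
Step 3: Q_total = 29 * 13.087 = 379.52 W
Step 4: m_dot = Q_total / (cp * dT) = 379.52 / (4186 * 6.84) = 0.01325 kg/s

0.01325 kg/s


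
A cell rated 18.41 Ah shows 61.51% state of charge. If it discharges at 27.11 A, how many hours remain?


Step 1: remaining = SOC/100 * C_total = 61.51/100 * 18.41 = 11.324 Ah
Step 2: t = remaining / I = 11.324 / 27.11 = 0.4177 hr

0.4177 hr


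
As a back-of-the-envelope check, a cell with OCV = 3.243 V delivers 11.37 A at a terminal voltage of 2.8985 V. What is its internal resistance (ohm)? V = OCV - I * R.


R = (OCV - V) / I = (3.243 - 2.8985) / 11.37 = 0.03030 ohm

0.03030 ohm


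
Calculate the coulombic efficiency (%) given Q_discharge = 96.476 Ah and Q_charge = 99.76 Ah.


eta_c = Q_dis / Q_chg * 100 = 96.476 / 99.76 * 100 = 96.71%

96.71%


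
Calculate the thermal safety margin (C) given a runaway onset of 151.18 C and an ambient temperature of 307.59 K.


Convert: T_ambient = 307.59 K = 34.44 C
margin = 151.18 - 34.44 = 116.74 C

116.74 C


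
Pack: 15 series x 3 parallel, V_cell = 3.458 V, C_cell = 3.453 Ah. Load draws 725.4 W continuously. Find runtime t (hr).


Step 1: E_pack = Ns * V_cell * Np * C_cell = 15 * 3.458 * 3 * 3.453 = 537.32 Wh
Step 2: t = E_pack / P = 537.32 / 725.4 = 0.7407 hr

0.7407 hr


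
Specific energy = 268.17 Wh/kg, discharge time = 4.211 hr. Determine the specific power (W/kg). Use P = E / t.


P_specific = E / t = 268.17 / 4.211 = 63.68 W/kg

63.68 W/kg


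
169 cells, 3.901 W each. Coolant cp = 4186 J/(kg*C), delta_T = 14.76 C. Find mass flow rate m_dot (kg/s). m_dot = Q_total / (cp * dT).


Step 1: Total heat Q = 169 * 3.901 W = 659.27 W
Step 2: denom = cp * dT = 4186 * 14.76 = 61785
Step 3: m_dot = 659.27 / 61785 = 0.01067 kg/s

0.01067 kg/s


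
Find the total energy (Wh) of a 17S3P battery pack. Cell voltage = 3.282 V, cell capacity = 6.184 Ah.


V_pack = 17 * 3.282 = 55.794 V
C_pack = 3 * 6.184 = 18.552 Ah
E = V_pack * C_pack = 55.794 * 18.552 = 1035 Wh

1035 Wh


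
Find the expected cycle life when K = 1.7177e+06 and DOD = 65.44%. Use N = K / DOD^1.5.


DOD^1.5 = 529.38
N = K / DOD^1.5 = 1.7177e+06 / 529.38 = 3245

3245 cycles


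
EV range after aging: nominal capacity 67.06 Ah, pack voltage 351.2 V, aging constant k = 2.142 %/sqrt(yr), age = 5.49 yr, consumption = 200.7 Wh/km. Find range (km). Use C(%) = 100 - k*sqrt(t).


Step 1: capacity retention = 100 - 2.142 * sqrt(5.49) = 100 - 2.142 * 2.3431 = 94.981%
Step 2: C_now = 67.06 * 94.981/100 = 63.694 Ah
Step 3: E_pack = V * C_now = 351.2 * 63.694 = 22369 Wh
Step 4: range = E_pack / consumption = 22369 / 200.7 = 111.5 km

111.5 km


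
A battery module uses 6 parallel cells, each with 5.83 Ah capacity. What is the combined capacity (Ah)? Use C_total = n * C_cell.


C_total = 6 * 5.83 = 34.98 Ah

34.98 Ah


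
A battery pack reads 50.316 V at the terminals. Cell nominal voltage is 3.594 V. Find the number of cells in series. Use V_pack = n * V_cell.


n = V_pack / V_cell = 50.316 / 3.594 = 14

14


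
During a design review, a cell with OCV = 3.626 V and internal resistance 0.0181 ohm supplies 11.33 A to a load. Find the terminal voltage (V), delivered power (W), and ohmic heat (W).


Step 1: V_terminal = OCV - I*R = 3.626 - 11.33 * 0.0181 = 3.4209 V
Step 2: P_out = V_terminal * I = 3.4209 * 11.33 = 38.76 W
Step 3: Q = I^2 * R = 11.33^2 * 0.0181 = 2.323 W

V=3.4209 V, P=38.76 W, Q=2.323 W


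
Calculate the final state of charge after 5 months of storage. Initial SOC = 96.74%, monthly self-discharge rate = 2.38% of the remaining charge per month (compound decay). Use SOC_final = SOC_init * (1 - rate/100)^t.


Monthly retention factor = 1 - 2.38/100 = 0.9762
Over 5 months: factor^5 = 0.88653
SOC_final = 96.74 * 0.88653 = 85.76%

85.76%


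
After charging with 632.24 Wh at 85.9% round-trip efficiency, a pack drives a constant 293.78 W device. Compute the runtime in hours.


Step 1: E_discharge = eta/100 * E_charge = 85.9/100 * 632.24 = 543.09 Wh
Step 2: t = E_discharge / P = 543.09 / 293.78 = 1.849 hr

1.849 hr


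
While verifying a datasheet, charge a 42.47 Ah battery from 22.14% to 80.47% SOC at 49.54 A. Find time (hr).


Step 1: dSOC = 80.47% - 22.14% = 58.33%
Step 2: delta_Ah = 42.47 * 58.33 / 100 = 24.773 Ah
Step 3: t = 24.773 / 49.54 = 0.5001 hr

0.5001 hr


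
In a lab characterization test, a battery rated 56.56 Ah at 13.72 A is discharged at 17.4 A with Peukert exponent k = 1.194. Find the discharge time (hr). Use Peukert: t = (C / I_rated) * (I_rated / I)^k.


Step 1: t_rated = C / I_rated = 56.56 / 13.72 = 4.1224 hr
Step 2: ratio = 13.72 / 17.4 = 0.78851
Step 3: ratio^k = 0.78851^1.194 = 0.75299
Step 4: t = t_rated * ratio^k = 4.1224 * 0.75299 = 3.104 hr

3.104 hr


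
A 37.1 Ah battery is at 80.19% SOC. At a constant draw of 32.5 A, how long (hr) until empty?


Step 1: remaining = SOC/100 * C_total = 80.19/100 * 37.1 = 29.75 Ah
Step 2: t = remaining / I = 29.75 / 32.5 = 0.9154 hr

0.9154 hr


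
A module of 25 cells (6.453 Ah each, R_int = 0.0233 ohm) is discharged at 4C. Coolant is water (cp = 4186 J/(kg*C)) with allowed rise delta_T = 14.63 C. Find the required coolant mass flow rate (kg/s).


Step 1: I = 4 * 6.453 = 25.812 A
Step 2: Q_cell = I^2 * R = 25.812^2 * 0.0233 = 15.524 W
Step 3: Q_total = 25 * 15.524 = 388.1 W
Step 4: m_dot = Q_total / (cp * dT) = 388.1 / (4186 * 14.63) = 0.006337 kg/s

0.006337 kg/s


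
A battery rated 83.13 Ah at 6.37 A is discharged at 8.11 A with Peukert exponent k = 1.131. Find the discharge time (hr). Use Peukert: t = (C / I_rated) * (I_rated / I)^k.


Step 1: t_rated = C / I_rated = 83.13 / 6.37 = 13.05 hr
Step 2: ratio = 6.37 / 8.11 = 0.78545
Step 3: ratio^k = 0.78545^1.131 = 0.76099
Step 4: t = t_rated * ratio^k = 13.05 * 0.76099 = 9.931 hr

9.931 hr


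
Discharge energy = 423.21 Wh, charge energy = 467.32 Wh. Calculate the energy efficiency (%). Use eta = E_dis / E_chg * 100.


eta_e = E_dis / E_chg * 100 = 423.21 / 467.32 * 100 = 90.56%

90.56%


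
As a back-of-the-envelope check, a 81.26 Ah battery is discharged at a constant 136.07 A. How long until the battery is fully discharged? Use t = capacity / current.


Runtime = 81.26 Ah / 136.07 A = 0.5972 hr

0.5972 hr


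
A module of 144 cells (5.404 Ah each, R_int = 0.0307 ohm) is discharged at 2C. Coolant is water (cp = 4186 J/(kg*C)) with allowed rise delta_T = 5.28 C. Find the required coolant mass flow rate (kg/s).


Step 1: I = 2 * 5.404 = 10.808 A
Step 2: Q_cell = I^2 * R = 10.808^2 * 0.0307 = 3.5862 W
Step 3: Q_total = 144 * 3.5862 = 516.41 W
Step 4: m_dot = Q_total / (cp * dT) = 516.41 / (4186 * 5.28) = 0.02336 kg/s

0.02336 kg/s


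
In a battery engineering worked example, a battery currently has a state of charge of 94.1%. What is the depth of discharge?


DOD = 100 - SOC = 100 - 94.1 = 5.9%

5.9%


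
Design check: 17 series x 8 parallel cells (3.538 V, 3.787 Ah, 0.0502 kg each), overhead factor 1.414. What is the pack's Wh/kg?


Step 1: V_pack = 17 * 3.538 = 60.146 V
Step 2: C_pack = 8 * 3.787 = 30.296 Ah
Step 3: E_pack = V_pack * C_pack = 60.146 * 30.296 = 1822.2 Wh
Step 4: m_pack = 17 * 8 * 0.0502 * 1.414 = 9.6537 kg
Step 5: ED = E_pack / m_pack = 1822.2 / 9.6537 = 188.8 Wh/kg

188.8 Wh/kg


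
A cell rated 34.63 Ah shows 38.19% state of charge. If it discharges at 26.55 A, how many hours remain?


Step 1: remaining = SOC/100 * C_total = 38.19/100 * 34.63 = 13.225 Ah
Step 2: t = remaining / I = 13.225 / 26.55 = 0.4981 hr

0.4981 hr


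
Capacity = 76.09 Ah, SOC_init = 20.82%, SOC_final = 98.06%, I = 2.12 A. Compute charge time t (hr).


Step 1: dSOC = 98.06% - 20.82% = 77.24%
Step 2: delta_Ah = 76.09 * 77.24 / 100 = 58.772 Ah
Step 3: t = 58.772 / 2.12 = 27.72 hr

27.72 hr


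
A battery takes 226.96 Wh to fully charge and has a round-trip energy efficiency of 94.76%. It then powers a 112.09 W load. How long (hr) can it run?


Step 1: E_discharge = eta/100 * E_charge = 94.76/100 * 226.96 = 215.07 Wh
Step 2: t = E_discharge / P = 215.07 / 112.09 = 1.919 hr

1.919 hr


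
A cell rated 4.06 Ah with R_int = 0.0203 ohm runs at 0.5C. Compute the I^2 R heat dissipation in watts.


Step 1: I = C_rate * capacity = 0.5 * 4.06 = 2.03 A
Step 2: Q = I^2 * R = 2.03^2 * 0.0203 = 4.1209 * 0.0203 = 0.08365 W

0.08365 W


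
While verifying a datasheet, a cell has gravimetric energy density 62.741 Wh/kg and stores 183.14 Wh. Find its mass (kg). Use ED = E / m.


m = E / ED = 183.14 / 62.741 = 2.919 kg

2.919 kg


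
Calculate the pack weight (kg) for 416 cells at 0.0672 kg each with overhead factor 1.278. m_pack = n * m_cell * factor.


Cell mass sum = 416 * 0.0672 = 27.955 kg
With overhead 1.278: m_pack = 27.955 * 1.278 = 35.73 kg

35.73 kg


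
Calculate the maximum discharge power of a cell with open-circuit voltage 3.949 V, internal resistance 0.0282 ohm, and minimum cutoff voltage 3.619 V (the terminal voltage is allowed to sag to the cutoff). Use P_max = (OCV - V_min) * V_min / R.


P_max = (OCV - V_min) * V_min / R = (3.949 - 3.619) * 3.619 / 0.0282 = 0.33 * 3.619 / 0.0282 = 42.35 W

42.35 W


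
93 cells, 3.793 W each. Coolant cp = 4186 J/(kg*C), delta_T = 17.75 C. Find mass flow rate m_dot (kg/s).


Q_total = 93 * 3.793 = 352.75 W
m_dot = Q_total / (cp * dT) = 352.75 / (4186 * 17.75) = 0.004748 kg/s

0.004748 kg/s


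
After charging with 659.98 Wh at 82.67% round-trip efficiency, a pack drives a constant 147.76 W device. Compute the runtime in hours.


Step 1: E_discharge = eta/100 * E_charge = 82.67/100 * 659.98 = 545.61 Wh
Step 2: t = E_discharge / P = 545.61 / 147.76 = 3.693 hr

3.693 hr


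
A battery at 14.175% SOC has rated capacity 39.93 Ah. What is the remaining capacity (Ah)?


remaining = SOC / 100 * total = 14.175 / 100 * 39.93 = 5.660 Ah

5.660 Ah


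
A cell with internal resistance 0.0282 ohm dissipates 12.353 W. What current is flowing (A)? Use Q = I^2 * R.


I = sqrt(Q / R) = sqrt(12.353 / 0.0282) = sqrt(438.05) = 20.93 A

20.93 A


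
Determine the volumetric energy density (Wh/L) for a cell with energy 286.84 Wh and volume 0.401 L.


ED = E / V = 286.84 / 0.401 = 715.3 Wh/L

715.3 Wh/L


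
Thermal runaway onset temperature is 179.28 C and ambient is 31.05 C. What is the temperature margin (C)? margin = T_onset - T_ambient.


margin = T_onset - T_ambient = 179.28 - 31.05 = 148.23 C

148.23 C


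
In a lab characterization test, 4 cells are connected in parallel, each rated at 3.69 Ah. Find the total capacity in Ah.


Parallel capacities add: 4 * 3.69 Ah = 14.76 Ah

14.76 Ah


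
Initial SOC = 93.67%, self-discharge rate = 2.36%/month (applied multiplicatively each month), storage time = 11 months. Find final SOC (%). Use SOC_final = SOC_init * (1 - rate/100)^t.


decay = (1 - 2.36/100)^11 = 0.76896
SOC_final = 93.67 * 0.76896 = 72.03%

72.03%


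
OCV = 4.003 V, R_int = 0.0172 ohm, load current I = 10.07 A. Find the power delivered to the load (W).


Step 1: V_terminal = OCV - I*R = 4.003 - 10.07 * 0.0172 = 3.8298 V
Step 2: P_out = V_terminal * I = 3.8298 * 10.07 = 38.57 W

38.57 W


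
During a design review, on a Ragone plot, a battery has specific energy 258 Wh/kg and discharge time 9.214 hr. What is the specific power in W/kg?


P_specific = E / t = 258 / 9.214 = 28.00 W/kg

28.00 W/kg


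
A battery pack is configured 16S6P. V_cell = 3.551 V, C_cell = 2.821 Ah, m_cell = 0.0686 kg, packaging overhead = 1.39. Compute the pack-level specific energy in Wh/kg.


Step 1: V_pack = 16 * 3.551 = 56.816 V
Step 2: C_pack = 6 * 2.821 = 16.926 Ah
Step 3: E_pack = V_pack * C_pack = 56.816 * 16.926 = 961.67 Wh
Step 4: m_pack = 16 * 6 * 0.0686 * 1.39 = 9.154 kg
Step 5: ED = E_pack / m_pack = 961.67 / 9.154 = 105.1 Wh/kg

105.1 Wh/kg


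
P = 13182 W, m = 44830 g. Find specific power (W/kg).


Convert: m = 44830 g = 44.83 kg
Specific power = 13182 W / 44.83 kg = 294.0 W/kg

294.0 W/kg


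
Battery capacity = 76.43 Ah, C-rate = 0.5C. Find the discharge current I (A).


I = C_rate * capacity = 0.5 * 76.43 = 38.215 A

38.215 A


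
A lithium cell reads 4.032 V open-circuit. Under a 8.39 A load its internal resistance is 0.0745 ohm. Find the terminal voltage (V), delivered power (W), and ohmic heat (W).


Step 1: V_terminal = OCV - I*R = 4.032 - 8.39 * 0.0745 = 3.4069 V
Step 2: P_out = V_terminal * I = 3.4069 * 8.39 = 28.58 W
Step 3: Q = I^2 * R = 8.39^2 * 0.0745 = 5.244 W

V=3.4069 V, P=28.58 W, Q=5.244 W


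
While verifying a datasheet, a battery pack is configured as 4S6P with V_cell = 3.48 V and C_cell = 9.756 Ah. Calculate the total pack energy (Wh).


E = Ns * Vcell * Np * Ccell = 4 * 3.48 * 6 * 9.756 = 814.8 Wh

814.8 Wh


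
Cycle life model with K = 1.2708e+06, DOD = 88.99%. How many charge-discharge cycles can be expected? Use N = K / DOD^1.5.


Step 1: DOD^1.5 = 88.99^1.5 = 839.48
Step 2: N = 1.2708e+06 / 839.48 = 1514 cycles

1514 cycles


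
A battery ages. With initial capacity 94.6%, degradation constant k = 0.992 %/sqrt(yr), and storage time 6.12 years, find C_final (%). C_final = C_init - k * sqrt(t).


sqrt(t) = sqrt(6.12) = 2.4739
C_final = 94.6 - 0.992 * 2.4739 = 92.15%

92.15%


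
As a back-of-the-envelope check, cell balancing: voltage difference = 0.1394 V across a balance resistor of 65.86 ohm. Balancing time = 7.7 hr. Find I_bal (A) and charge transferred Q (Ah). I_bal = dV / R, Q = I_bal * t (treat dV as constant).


First, Ohm's law: I_bal = 0.1394 V / 65.86 ohm = 0.0021166 A
Then Q = I * t = 0.0021166 A * 7.7 hr = 0.01630 Ah

I=0.0021166 A, Q=0.01630 Ah


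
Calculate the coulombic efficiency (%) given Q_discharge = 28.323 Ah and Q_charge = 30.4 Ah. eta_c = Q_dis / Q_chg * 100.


Coulombic efficiency = 28.323/30.4 * 100% = 93.17%

93.17%


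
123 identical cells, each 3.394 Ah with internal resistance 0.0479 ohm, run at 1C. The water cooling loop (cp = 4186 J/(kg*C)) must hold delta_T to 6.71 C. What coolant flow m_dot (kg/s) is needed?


Step 1: I = 1 * 3.394 = 3.394 A
Step 2: Q_cell = I^2 * R = 3.394^2 * 0.0479 = 0.55177 W
Step 3: Q_total = 123 * 0.55177 = 67.868 W
Step 4: m_dot = Q_total / (cp * dT) = 67.868 / (4186 * 6.71) = 0.002416 kg/s

0.002416 kg/s


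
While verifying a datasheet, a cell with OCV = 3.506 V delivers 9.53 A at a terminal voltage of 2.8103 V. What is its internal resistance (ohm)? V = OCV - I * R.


R = (OCV - V) / I = (3.506 - 2.8103) / 9.53 = 0.07300 ohm

0.07300 ohm


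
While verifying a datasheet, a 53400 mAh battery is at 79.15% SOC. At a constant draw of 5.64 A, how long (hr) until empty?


Convert: C_total = 53400 mAh = 53.4 Ah
Step 1: remaining = SOC/100 * C_total = 79.15/100 * 53.4 = 42.266 Ah
Step 2: t = remaining / I = 42.266 / 5.64 = 7.494 hr

7.494 hr


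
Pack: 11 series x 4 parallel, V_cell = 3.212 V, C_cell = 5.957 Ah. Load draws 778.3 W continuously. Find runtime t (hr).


Step 1: E_pack = Ns * V_cell * Np * C_cell = 11 * 3.212 * 4 * 5.957 = 841.89 Wh
Step 2: t = E_pack / P = 841.89 / 778.3 = 1.082 hr

1.082 hr


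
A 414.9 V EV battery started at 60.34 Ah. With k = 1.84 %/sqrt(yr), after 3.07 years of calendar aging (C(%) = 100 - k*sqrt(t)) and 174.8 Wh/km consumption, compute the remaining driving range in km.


Step 1: capacity retention = 100 - 1.84 * sqrt(3.07) = 100 - 1.84 * 1.7521 = 96.776%
Step 2: C_now = 60.34 * 96.776/100 = 58.395 Ah
Step 3: E_pack = V * C_now = 414.9 * 58.395 = 24228 Wh
Step 4: range = E_pack / consumption = 24228 / 174.8 = 138.6 km

138.6 km


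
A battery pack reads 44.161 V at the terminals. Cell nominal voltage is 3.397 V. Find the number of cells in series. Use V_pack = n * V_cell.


n = V_pack / V_cell = 44.161 / 3.397 = 13

13


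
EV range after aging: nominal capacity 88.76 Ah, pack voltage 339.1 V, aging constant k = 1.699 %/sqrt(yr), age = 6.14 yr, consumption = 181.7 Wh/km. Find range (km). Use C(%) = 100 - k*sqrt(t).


Step 1: capacity retention = 100 - 1.699 * sqrt(6.14) = 100 - 1.699 * 2.4779 = 95.79%
Step 2: C_now = 88.76 * 95.79/100 = 85.023 Ah
Step 3: E_pack = V * C_now = 339.1 * 85.023 = 28831 Wh
Step 4: range = E_pack / consumption = 28831 / 181.7 = 158.7 km

158.7 km


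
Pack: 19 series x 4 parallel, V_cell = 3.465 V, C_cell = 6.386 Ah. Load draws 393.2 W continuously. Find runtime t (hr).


Step 1: E_pack = Ns * V_cell * Np * C_cell = 19 * 3.465 * 4 * 6.386 = 1681.7 Wh
Step 2: t = E_pack / P = 1681.7 / 393.2 = 4.277 hr

4.277 hr


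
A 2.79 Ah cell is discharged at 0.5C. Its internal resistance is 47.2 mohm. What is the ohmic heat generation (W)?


Convert: R = 47.2 mohm = 0.0472 ohm
Step 1: I = C_rate * capacity = 0.5 * 2.79 = 1.395 A
Step 2: Q = I^2 * R = 1.395^2 * 0.0472 = 1.946 * 0.0472 = 0.09185 W

0.09185 W


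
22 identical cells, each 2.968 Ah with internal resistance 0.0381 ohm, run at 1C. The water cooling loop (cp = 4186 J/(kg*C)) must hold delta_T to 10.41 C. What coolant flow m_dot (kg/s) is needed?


Step 1: I = 1 * 2.968 = 2.968 A
Step 2: Q_cell = I^2 * R = 2.968^2 * 0.0381 = 0.33562 W
Step 3: Q_total = 22 * 0.33562 = 7.3836 W
Step 4: m_dot = Q_total / (cp * dT) = 7.3836 / (4186 * 10.41) = 1.694e-04 kg/s

1.694e-04 kg/s


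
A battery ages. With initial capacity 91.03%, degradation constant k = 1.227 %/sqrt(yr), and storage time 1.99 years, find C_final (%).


sqrt(t) = sqrt(1.99) = 1.4107
C_final = 91.03 - 1.227 * 1.4107 = 89.30%

89.30%


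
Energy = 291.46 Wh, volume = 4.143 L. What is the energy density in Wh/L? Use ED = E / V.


Volumetric ED = 291.46 Wh / 4.143 L = 70.35 Wh/L

70.35 Wh/L


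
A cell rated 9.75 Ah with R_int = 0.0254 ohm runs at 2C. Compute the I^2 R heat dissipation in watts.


Step 1: I = C_rate * capacity = 2 * 9.75 = 19.5 A
Step 2: Q = I^2 * R = 19.5^2 * 0.0254 = 380.25 * 0.0254 = 9.658 W

9.658 W


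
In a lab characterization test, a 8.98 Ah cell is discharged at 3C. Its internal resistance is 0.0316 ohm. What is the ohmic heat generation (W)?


Step 1: I = C_rate * capacity = 3 * 8.98 = 26.94 A
Step 2: Q = I^2 * R = 26.94^2 * 0.0316 = 725.76 * 0.0316 = 22.93 W

22.93 W


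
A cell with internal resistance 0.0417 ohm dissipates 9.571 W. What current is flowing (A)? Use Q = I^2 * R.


I = sqrt(Q / R) = sqrt(9.571 / 0.0417) = sqrt(229.52) = 15.15 A

15.15 A


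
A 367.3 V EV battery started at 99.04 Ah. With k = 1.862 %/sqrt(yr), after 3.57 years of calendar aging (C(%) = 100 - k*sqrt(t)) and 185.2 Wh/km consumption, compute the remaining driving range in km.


Step 1: capacity retention = 100 - 1.862 * sqrt(3.57) = 100 - 1.862 * 1.8894 = 96.482%
Step 2: C_now = 99.04 * 96.482/100 = 95.556 Ah
Step 3: E_pack = V * C_now = 367.3 * 95.556 = 35098 Wh
Step 4: range = E_pack / consumption = 35098 / 185.2 = 189.5 km

189.5 km


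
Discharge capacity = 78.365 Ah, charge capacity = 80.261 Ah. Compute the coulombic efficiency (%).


Coulombic efficiency = 78.365/80.261 * 100% = 97.64%

97.64%


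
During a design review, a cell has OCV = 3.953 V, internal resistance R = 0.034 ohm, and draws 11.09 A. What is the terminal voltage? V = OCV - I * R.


IR drop = 11.09 * 0.034 = 0.37706 V
V = 3.953 - 0.37706 = 3.576 V

3.576 V


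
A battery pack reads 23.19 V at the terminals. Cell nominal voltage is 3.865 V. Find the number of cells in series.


Rearranging: n = V_pack / V_cell = 23.19 / 3.865 = 6 cells

6


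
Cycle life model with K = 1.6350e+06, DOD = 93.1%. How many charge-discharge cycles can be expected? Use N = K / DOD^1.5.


DOD^1.5 = 898.31
N = K / DOD^1.5 = 1.6350e+06 / 898.31 = 1820

1820 cycles


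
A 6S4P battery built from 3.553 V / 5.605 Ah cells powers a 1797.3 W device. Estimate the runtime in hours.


Step 1: E_pack = Ns * V_cell * Np * C_cell = 6 * 3.553 * 4 * 5.605 = 477.95 Wh
Step 2: t = E_pack / P = 477.95 / 1797.3 = 0.2659 hr

0.2659 hr


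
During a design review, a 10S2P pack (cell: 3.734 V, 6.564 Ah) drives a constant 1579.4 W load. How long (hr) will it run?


Step 1: E_pack = Ns * V_cell * Np * C_cell = 10 * 3.734 * 2 * 6.564 = 490.2 Wh
Step 2: t = E_pack / P = 490.2 / 1579.4 = 0.3104 hr

0.3104 hr


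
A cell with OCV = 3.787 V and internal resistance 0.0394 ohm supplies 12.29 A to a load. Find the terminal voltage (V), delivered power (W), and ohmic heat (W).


Step 1: V_terminal = OCV - I*R = 3.787 - 12.29 * 0.0394 = 3.3028 V
Step 2: P_out = V_terminal * I = 3.3028 * 12.29 = 40.59 W
Step 3: Q = I^2 * R = 12.29^2 * 0.0394 = 5.951 W

V=3.3028 V, P=40.59 W, Q=5.951 W


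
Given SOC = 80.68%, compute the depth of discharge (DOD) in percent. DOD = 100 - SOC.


Complement of SOC: DOD = 100% - 80.68% = 19.32%

19.32%


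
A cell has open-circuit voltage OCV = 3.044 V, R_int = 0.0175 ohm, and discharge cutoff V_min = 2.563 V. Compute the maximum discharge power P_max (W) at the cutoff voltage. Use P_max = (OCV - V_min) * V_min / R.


P_max = (OCV - V_min) * V_min / R = (3.044 - 2.563) * 2.563 / 0.0175 = 0.481 * 2.563 / 0.0175 = 70.45 W

70.45 W


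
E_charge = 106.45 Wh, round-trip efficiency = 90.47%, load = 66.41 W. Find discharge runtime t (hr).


Step 1: E_discharge = eta/100 * E_charge = 90.47/100 * 106.45 = 96.305 Wh
Step 2: t = E_discharge / P = 96.305 / 66.41 = 1.450 hr

1.450 hr


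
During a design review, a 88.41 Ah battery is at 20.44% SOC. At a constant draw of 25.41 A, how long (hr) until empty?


Step 1: remaining = SOC/100 * C_total = 20.44/100 * 88.41 = 18.071 Ah
Step 2: t = remaining / I = 18.071 / 25.41 = 0.7112 hr

0.7112 hr


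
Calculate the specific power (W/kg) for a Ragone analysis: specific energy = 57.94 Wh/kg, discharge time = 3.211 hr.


Specific power = 57.94 Wh/kg / 3.211 hr = 18.04 W/kg

18.04 W/kg


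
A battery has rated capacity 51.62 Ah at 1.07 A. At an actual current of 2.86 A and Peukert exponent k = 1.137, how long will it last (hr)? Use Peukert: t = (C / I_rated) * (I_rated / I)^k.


t_rated = C / I_rated = 51.62 / 1.07 = 48.243 hr
(I_rated/I)^k = (0.37413)^1.137 = 0.32698
t = t_rated * (I_rated/I)^k = 48.243 * 0.32698 = 15.77 hr

15.77 hr


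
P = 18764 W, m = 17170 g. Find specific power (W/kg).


Convert: m = 17170 g = 17.17 kg
Specific power = 18764 W / 17.17 kg = 1093 W/kg

1093 W/kg


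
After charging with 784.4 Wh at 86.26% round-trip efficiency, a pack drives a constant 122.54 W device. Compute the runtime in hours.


Step 1: E_discharge = eta/100 * E_charge = 86.26/100 * 784.4 = 676.62 Wh
Step 2: t = E_discharge / P = 676.62 / 122.54 = 5.522 hr

5.522 hr


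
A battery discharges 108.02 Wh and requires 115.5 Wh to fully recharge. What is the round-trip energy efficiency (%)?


eta_e = E_dis / E_chg * 100 = 108.02 / 115.5 * 100 = 93.52%

93.52%


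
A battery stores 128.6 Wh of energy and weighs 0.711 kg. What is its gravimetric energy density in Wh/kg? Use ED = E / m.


ED = E / m = 128.6 / 0.711 = 180.9 Wh/kg

180.9 Wh/kg


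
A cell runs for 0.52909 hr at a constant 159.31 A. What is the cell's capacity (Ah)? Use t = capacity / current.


C = I * t = 159.31 * 0.52909 = 84.29 Ah

84.29 Ah


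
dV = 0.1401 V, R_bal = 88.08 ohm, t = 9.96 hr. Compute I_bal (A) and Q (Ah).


I_bal = dV / R = 0.1401 / 88.08 = 0.0015906 A
Q = I_bal * t = 0.0015906 * 9.96 = 0.01584 Ah

I=0.0015906 A, Q=0.01584 Ah


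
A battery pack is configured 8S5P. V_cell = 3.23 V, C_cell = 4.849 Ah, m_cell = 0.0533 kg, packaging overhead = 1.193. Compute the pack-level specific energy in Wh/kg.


Step 1: V_pack = 8 * 3.23 = 25.84 V
Step 2: C_pack = 5 * 4.849 = 24.245 Ah
Step 3: E_pack = V_pack * C_pack = 25.84 * 24.245 = 626.49 Wh
Step 4: m_pack = 8 * 5 * 0.0533 * 1.193 = 2.5435 kg
Step 5: ED = E_pack / m_pack = 626.49 / 2.5435 = 246.3 Wh/kg

246.3 Wh/kg


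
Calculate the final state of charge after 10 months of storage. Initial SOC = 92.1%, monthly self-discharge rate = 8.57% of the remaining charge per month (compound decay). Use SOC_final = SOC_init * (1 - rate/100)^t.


decay = (1 - 8.57/100)^10 = 0.40821
SOC_final = 92.1 * 0.40821 = 37.60%

37.60%


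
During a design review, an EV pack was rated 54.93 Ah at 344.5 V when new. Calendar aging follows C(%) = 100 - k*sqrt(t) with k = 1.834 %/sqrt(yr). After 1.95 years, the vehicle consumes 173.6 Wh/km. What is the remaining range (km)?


Step 1: capacity retention = 100 - 1.834 * sqrt(1.95) = 100 - 1.834 * 1.3964 = 97.439%
Step 2: C_now = 54.93 * 97.439/100 = 53.523 Ah
Step 3: E_pack = V * C_now = 344.5 * 53.523 = 18439 Wh
Step 4: range = E_pack / consumption = 18439 / 173.6 = 106.2 km

106.2 km


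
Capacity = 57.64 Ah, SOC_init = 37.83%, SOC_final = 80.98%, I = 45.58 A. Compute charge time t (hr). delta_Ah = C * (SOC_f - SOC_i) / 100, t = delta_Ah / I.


Step 1: dSOC = 80.98% - 37.83% = 43.15%
Step 2: delta_Ah = 57.64 * 43.15 / 100 = 24.872 Ah
Step 3: t = 24.872 / 45.58 = 0.5457 hr

0.5457 hr


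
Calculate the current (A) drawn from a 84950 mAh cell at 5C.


Convert: capacity = 84950 mAh = 84.95 Ah
At 5C: I = 5 * 84.95 Ah = 424.75 A

424.75 A


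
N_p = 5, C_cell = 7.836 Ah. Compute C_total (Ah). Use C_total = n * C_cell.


Parallel capacities add: 5 * 7.836 Ah = 39.18 Ah

39.18 Ah


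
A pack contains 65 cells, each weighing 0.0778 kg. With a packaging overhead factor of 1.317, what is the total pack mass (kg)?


Cell mass sum = 65 * 0.0778 = 5.057 kg
With overhead 1.317: m_pack = 5.057 * 1.317 = 6.660 kg

6.660 kg


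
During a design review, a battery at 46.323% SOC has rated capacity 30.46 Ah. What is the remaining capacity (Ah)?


remaining = SOC / 100 * total = 46.323 / 100 * 30.46 = 14.11 Ah

14.11 Ah


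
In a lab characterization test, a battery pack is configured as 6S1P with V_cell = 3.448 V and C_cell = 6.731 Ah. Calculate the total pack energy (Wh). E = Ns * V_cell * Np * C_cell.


V_pack = 6 * 3.448 = 20.688 V
C_pack = 1 * 6.731 = 6.731 Ah
E = V_pack * C_pack = 20.688 * 6.731 = 139.3 Wh

139.3 Wh


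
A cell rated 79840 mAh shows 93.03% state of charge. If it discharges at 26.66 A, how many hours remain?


Convert: C_total = 79840 mAh = 79.84 Ah
Step 1: remaining = SOC/100 * C_total = 93.03/100 * 79.84 = 74.275 Ah
Step 2: t = remaining / I = 74.275 / 26.66 = 2.786 hr

2.786 hr


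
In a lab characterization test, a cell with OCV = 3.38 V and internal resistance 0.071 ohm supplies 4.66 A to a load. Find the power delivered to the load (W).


Step 1: V_terminal = OCV - I*R = 3.38 - 4.66 * 0.071 = 3.0491 V
Step 2: P_out = V_terminal * I = 3.0491 * 4.66 = 14.21 W

14.21 W


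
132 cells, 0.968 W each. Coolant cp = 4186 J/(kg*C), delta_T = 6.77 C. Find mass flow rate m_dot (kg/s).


Step 1: Total heat Q = 132 * 0.968 W = 127.78 W
Step 2: denom = cp * dT = 4186 * 6.77 = 28339
Step 3: m_dot = 127.78 / 28339 = 0.004509 kg/s

0.004509 kg/s


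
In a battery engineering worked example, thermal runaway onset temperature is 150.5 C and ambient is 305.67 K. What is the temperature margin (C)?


Convert: T_ambient = 305.67 K = 32.52 C
margin = 150.5 - 32.52 = 117.98 C

117.98 C


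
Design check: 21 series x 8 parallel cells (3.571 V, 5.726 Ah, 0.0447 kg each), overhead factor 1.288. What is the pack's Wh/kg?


Step 1: V_pack = 21 * 3.571 = 74.991 V
Step 2: C_pack = 8 * 5.726 = 45.808 Ah
Step 3: E_pack = V_pack * C_pack = 74.991 * 45.808 = 3435.2 Wh
Step 4: m_pack = 21 * 8 * 0.0447 * 1.288 = 9.6724 kg
Step 5: ED = E_pack / m_pack = 3435.2 / 9.6724 = 355.2 Wh/kg

355.2 Wh/kg


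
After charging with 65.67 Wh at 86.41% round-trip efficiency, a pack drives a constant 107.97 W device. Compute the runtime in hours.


Step 1: E_discharge = eta/100 * E_charge = 86.41/100 * 65.67 = 56.745 Wh
Step 2: t = E_discharge / P = 56.745 / 107.97 = 0.5256 hr

0.5256 hr


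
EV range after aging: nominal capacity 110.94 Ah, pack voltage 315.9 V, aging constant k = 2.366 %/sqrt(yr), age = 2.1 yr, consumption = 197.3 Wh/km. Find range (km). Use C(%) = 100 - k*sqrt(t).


Step 1: capacity retention = 100 - 2.366 * sqrt(2.1) = 100 - 2.366 * 1.4491 = 96.571%
Step 2: C_now = 110.94 * 96.571/100 = 107.14 Ah
Step 3: E_pack = V * C_now = 315.9 * 107.14 = 33846 Wh
Step 4: range = E_pack / consumption = 33846 / 197.3 = 171.5 km

171.5 km


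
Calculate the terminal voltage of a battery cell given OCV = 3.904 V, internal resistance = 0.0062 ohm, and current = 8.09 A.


V = OCV - I*R = 3.904 - 8.09 * 0.0062 = 3.854 V

3.854 V


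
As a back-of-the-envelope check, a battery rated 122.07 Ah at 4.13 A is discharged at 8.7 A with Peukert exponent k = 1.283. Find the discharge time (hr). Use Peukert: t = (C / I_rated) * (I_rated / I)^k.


Step 1: t_rated = C / I_rated = 122.07 / 4.13 = 29.557 hr
Step 2: ratio = 4.13 / 8.7 = 0.47471
Step 3: ratio^k = 0.47471^1.283 = 0.38447
Step 4: t = t_rated * ratio^k = 29.557 * 0.38447 = 11.36 hr

11.36 hr


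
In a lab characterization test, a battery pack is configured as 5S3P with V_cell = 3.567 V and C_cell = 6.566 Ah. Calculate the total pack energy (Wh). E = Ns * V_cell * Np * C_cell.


E = Ns * Vcell * Np * Ccell = 5 * 3.567 * 3 * 6.566 = 351.3 Wh

351.3 Wh


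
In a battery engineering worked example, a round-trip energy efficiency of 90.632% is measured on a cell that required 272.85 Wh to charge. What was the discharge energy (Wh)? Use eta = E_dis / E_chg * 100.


E_dis = eta/100 * E_chg = 90.632/100 * 272.85 = 247.3 Wh

247.3 Wh


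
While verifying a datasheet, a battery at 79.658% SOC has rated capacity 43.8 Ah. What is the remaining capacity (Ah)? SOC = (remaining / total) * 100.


remaining = SOC / 100 * total = 79.658 / 100 * 43.8 = 34.89 Ah

34.89 Ah


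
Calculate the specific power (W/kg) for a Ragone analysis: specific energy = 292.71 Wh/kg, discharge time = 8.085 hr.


P_specific = E / t = 292.71 / 8.085 = 36.20 W/kg

36.20 W/kg


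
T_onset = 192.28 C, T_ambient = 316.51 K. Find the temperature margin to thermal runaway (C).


Convert: T_ambient = 316.51 K = 43.36 C
margin = 192.28 - 43.36 = 148.92 C

148.92 C


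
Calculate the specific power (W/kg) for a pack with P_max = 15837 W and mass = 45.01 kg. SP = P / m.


Specific power = 15837 W / 45.01 kg = 351.9 W/kg

351.9 W/kg


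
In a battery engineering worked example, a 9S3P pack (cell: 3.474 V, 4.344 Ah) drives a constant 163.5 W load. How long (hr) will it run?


Step 1: E_pack = Ns * V_cell * Np * C_cell = 9 * 3.474 * 3 * 4.344 = 407.46 Wh
Step 2: t = E_pack / P = 407.46 / 163.5 = 2.492 hr

2.492 hr


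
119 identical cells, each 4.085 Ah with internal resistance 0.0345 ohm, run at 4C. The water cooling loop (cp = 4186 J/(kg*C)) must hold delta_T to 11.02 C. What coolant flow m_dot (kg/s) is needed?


Step 1: I = 4 * 4.085 = 16.34 A
Step 2: Q_cell = I^2 * R = 16.34^2 * 0.0345 = 9.2113 W
Step 3: Q_total = 119 * 9.2113 = 1096.1 W
Step 4: m_dot = Q_total / (cp * dT) = 1096.1 / (4186 * 11.02) = 0.02376 kg/s

0.02376 kg/s


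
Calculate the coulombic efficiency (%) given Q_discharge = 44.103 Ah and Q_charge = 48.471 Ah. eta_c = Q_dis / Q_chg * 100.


Coulombic efficiency = 44.103/48.471 * 100% = 90.99%

90.99%


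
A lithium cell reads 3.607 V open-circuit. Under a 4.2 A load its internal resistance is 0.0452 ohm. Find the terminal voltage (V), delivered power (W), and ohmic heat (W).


Step 1: V_terminal = OCV - I*R = 3.607 - 4.2 * 0.0452 = 3.4172 V
Step 2: P_out = V_terminal * I = 3.4172 * 4.2 = 14.35 W
Step 3: Q = I^2 * R = 4.2^2 * 0.0452 = 0.7973 W

V=3.4172 V, P=14.35 W, Q=0.7973 W


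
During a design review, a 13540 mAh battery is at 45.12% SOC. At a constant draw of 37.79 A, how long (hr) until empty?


Convert: C_total = 13540 mAh = 13.54 Ah
Step 1: remaining = SOC/100 * C_total = 45.12/100 * 13.54 = 6.1092 Ah
Step 2: t = remaining / I = 6.1092 / 37.79 = 0.1617 hr

0.1617 hr


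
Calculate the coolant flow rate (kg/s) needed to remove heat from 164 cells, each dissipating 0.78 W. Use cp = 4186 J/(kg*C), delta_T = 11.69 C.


Step 1: Total heat Q = 164 * 0.78 W = 127.92 W
Step 2: denom = cp * dT = 4186 * 11.69 = 48934
Step 3: m_dot = 127.92 / 48934 = 0.002614 kg/s

0.002614 kg/s


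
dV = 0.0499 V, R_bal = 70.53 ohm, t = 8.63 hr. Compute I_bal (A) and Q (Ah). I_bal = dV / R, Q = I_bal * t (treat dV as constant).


First, Ohm's law: I_bal = 0.0499 V / 70.53 ohm = 7.0750e-04 A
Then Q = I * t = 7.0750e-04 A * 8.63 hr = 0.006106 Ah

I=7.0750e-04 A, Q=0.006106 Ah


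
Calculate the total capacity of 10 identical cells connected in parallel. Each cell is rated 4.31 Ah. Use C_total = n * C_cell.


Parallel capacities add: 10 * 4.31 Ah = 43.1 Ah

43.1 Ah


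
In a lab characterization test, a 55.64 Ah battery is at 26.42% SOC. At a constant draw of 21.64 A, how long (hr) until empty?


Step 1: remaining = SOC/100 * C_total = 26.42/100 * 55.64 = 14.7 Ah
Step 2: t = remaining / I = 14.7 / 21.64 = 0.6793 hr

0.6793 hr


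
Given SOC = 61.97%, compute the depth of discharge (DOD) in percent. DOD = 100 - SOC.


DOD = 100 - SOC = 100 - 61.97 = 38.03%

38.03%


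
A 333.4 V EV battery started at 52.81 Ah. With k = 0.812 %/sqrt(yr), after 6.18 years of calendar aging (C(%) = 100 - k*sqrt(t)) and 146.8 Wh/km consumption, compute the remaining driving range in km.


Step 1: capacity retention = 100 - 0.812 * sqrt(6.18) = 100 - 0.812 * 2.486 = 97.981%
Step 2: C_now = 52.81 * 97.981/100 = 51.744 Ah
Step 3: E_pack = V * C_now = 333.4 * 51.744 = 17251 Wh
Step 4: range = E_pack / consumption = 17251 / 146.8 = 117.5 km

117.5 km


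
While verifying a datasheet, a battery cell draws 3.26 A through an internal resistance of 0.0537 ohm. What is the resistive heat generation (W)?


I^2 = 10.628
Q = 10.628 * 0.0537 = 0.5707 W

0.5707 W


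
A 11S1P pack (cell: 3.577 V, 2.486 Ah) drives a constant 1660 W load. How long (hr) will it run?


Step 1: E_pack = Ns * V_cell * Np * C_cell = 11 * 3.577 * 1 * 2.486 = 97.817 Wh
Step 2: t = E_pack / P = 97.817 / 1660 = 0.05893 hr

0.05893 hr


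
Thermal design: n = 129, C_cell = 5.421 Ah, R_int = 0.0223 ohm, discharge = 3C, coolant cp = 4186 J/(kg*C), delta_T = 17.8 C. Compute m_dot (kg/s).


Step 1: I = 3 * 5.421 = 16.263 A
Step 2: Q_cell = I^2 * R = 16.263^2 * 0.0223 = 5.898 W
Step 3: Q_total = 129 * 5.898 = 760.84 W
Step 4: m_dot = Q_total / (cp * dT) = 760.84 / (4186 * 17.8) = 0.01021 kg/s

0.01021 kg/s


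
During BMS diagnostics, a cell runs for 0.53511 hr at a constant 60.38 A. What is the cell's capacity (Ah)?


C = I * t = 60.38 * 0.53511 = 32.31 Ah

32.31 Ah


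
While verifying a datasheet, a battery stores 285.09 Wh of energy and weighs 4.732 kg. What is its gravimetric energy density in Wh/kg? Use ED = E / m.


Specific energy = 285.09 Wh / 4.732 kg = 60.25 Wh/kg

60.25 Wh/kg


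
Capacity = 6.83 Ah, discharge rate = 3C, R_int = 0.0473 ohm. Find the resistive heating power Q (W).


Step 1: I = C_rate * capacity = 3 * 6.83 = 20.49 A
Step 2: Q = I^2 * R = 20.49^2 * 0.0473 = 419.84 * 0.0473 = 19.86 W

19.86 W


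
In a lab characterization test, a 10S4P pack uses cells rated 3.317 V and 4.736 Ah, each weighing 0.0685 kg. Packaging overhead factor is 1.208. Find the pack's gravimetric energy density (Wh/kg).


Step 1: V_pack = 10 * 3.317 = 33.17 V
Step 2: C_pack = 4 * 4.736 = 18.944 Ah
Step 3: E_pack = V_pack * C_pack = 33.17 * 18.944 = 628.37 Wh
Step 4: m_pack = 10 * 4 * 0.0685 * 1.208 = 3.3099 kg
Step 5: ED = E_pack / m_pack = 628.37 / 3.3099 = 189.8 Wh/kg

189.8 Wh/kg


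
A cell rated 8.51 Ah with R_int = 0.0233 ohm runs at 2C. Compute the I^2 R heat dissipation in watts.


Step 1: I = C_rate * capacity = 2 * 8.51 = 17.02 A
Step 2: Q = I^2 * R = 17.02^2 * 0.0233 = 289.68 * 0.0233 = 6.750 W

6.750 W
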